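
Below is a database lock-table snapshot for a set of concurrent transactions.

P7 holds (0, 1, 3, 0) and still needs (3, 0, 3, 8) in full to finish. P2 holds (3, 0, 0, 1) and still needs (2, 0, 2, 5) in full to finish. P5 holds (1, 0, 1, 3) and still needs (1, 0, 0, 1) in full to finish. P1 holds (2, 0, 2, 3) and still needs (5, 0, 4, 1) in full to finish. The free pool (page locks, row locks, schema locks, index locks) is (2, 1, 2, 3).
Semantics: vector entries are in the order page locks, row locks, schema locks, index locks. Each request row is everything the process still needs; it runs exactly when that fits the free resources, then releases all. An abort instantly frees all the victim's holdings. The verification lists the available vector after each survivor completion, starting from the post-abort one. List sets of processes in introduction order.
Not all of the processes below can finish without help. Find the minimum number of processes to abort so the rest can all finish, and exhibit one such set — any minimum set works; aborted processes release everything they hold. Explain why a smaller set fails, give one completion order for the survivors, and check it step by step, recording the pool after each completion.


Minimum abort set: P1.
Key observation: P7 was stuck for good until P1 gave back (2, 0, 2, 3); in the order shown it finishes at step 3.
Why nothing smaller works: aborting no one leaves the state deadlocked as given.
The survivors complete as P5, P2, P7. Step-by-step check (starting from the post-abort pool):
  pool = (4, 1, 4, 6)
  run P5 (needs (1, 0, 0, 1), free (4, 1, 4, 6)); after release of (1, 0, 1, 3) the pool is (5, 1, 5, 9)
  run P2 (needs (2, 0, 2, 5), free (5, 1, 5, 9)); after release of (3, 0, 0, 1) the pool is (8, 1, 5, 10)
  run P7 (needs (3, 0, 3, 8), free (8, 1, 5, 10)); after release of (0, 1, 3, 0) the pool is (8, 2, 8, 10)


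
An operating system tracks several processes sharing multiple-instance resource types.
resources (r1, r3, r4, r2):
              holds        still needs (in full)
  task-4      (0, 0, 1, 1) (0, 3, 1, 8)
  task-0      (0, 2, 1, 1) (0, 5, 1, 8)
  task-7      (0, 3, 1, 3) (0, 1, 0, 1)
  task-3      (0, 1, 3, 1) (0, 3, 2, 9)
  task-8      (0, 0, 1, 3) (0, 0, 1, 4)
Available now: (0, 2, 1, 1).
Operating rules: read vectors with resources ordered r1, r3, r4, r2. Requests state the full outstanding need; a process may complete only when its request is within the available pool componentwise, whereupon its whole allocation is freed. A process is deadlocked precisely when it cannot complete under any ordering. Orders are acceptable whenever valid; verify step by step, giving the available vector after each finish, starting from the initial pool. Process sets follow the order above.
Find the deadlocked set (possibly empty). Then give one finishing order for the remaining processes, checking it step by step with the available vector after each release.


The deadlocked set is task-4, task-0 and task-3.
Key observation: the wall is r2: completing task-7, task-8 brings the pool only to (0, 5, 3, 7), and all the rest need more.
The rest can finish in the order task-7, task-8. Verifying each step:
  pool = (0, 2, 1, 1)
  task-7: need (0, 1, 0, 1) fits (0, 2, 1, 1); releases (0, 3, 1, 3), pool now (0, 5, 2, 4)
  task-8: need (0, 0, 1, 4) fits (0, 5, 2, 4); releases (0, 0, 1, 3), pool now (0, 5, 3, 7)
The stuck group stays short no matter what:
  blocked: task-4 wants (0, 3, 1, 8), pool (0, 5, 3, 7) — not enough r2
  blocked: task-0 wants (0, 5, 1, 8), pool (0, 5, 3, 7) — not enough r2
  blocked: task-3 wants (0, 3, 2, 9), pool (0, 5, 3, 7) — not enough r2


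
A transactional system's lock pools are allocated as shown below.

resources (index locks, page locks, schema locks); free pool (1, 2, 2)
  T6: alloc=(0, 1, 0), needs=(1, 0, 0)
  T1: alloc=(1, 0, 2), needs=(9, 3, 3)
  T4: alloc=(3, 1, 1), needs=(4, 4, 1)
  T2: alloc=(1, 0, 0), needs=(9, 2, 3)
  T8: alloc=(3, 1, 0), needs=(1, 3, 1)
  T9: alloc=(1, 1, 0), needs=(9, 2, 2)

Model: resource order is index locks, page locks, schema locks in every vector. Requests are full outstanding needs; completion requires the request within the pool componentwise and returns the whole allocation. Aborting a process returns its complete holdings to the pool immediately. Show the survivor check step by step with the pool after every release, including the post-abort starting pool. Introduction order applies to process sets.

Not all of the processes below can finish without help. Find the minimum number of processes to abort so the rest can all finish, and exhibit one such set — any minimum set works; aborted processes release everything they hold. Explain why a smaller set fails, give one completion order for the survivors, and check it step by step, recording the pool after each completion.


Abort T2 and T9.
Key observation: before aborting T2 and T9, T1 was permanently blocked — no order could ever run it; afterwards it completes at step 3.
Minimality, checking each single-abort alternative: T6 alone leaves T1 blocked (short on index locks); T1 alone leaves T2 blocked (short on index locks); T4 alone leaves T1 blocked (short on index locks); T2 alone leaves T1 blocked (short on index locks); T8 alone leaves T1 blocked (short on index locks); T9 alone leaves T1 blocked (short on index locks).
Survivors finish in the order: T8, T4, T1, T6. Verifying each step (pool after the aborts first):
  pool = (3, 3, 2)
  run T8 (needs (1, 3, 1), free (3, 3, 2)); after release of (3, 1, 0) the pool is (6, 4, 2)
  run T4 (needs (4, 4, 1), free (6, 4, 2)); after release of (3, 1, 1) the pool is (9, 5, 3)
  run T1 (needs (9, 3, 3), free (9, 5, 3)); after release of (1, 0, 2) the pool is (10, 5, 5)
  run T6 (needs (1, 0, 0), free (10, 5, 5)); after release of (0, 1, 0) the pool is (10, 6, 5)


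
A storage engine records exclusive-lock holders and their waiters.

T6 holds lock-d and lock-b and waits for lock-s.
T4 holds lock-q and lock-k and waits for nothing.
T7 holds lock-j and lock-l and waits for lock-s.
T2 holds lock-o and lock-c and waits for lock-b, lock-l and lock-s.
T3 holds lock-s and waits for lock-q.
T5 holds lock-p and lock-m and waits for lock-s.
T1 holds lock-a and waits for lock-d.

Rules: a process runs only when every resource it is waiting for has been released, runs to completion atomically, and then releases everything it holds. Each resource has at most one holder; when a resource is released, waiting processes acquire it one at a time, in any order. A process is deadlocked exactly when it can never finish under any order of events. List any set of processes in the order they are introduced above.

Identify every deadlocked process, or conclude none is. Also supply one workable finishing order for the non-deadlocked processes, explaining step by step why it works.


Nothing here is deadlocked.
Key observation: there is no circular wait here — follow any chain and it reaches a process that is free to run now.
A valid finishing order for the others: T4, T3, T6, T7, T1, T2, T5.
Walking it through:
  T4 waits on nothing -> runs at once and releases lock-q and lock-k
  run T3 (all its waits — lock-q — are resolved); releases lock-s
  run T6 (all its waits — lock-s — are resolved); releases lock-d and lock-b
  run T7 (all its waits — lock-s — are resolved); releases lock-j and lock-l
  run T1 (all its waits — lock-d — are resolved); releases lock-a
  run T2 (all its waits — lock-b, lock-l and lock-s — are resolved); releases lock-o and lock-c
  run T5 (all its waits — lock-s — are resolved); releases lock-p and lock-m


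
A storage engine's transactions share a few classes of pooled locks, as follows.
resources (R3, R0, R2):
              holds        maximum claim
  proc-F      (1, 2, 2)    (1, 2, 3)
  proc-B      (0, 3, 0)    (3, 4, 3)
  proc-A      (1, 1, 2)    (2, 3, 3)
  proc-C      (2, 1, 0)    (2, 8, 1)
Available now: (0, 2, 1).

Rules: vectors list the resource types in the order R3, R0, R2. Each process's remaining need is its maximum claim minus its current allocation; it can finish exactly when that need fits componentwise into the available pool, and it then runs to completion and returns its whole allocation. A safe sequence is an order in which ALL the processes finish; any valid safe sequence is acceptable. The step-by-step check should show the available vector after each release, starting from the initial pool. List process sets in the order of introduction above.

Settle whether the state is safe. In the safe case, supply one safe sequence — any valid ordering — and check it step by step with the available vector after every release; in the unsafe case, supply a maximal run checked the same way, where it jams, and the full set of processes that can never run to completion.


The state is UNSAFE.
Key observation: after proc-F, proc-A the pool peaks at (2, 5, 5), and each blocked process is short somewhere: proc-B on R3; proc-C on R0.
A maximal execution: proc-F, proc-A — then nothing else fits. Step-by-step check:
  pool = (0, 2, 1)
  proc-F: need (0, 0, 1) fits (0, 2, 1); releases (1, 2, 2), pool now (1, 4, 3)
  proc-A: need (1, 2, 1) fits (1, 4, 3); releases (1, 1, 2), pool now (2, 5, 5)
  proc-B cannot run: need (3, 1, 3) vs free (2, 5, 5) (insufficient R3)
  proc-C cannot run: need (0, 7, 1) vs free (2, 5, 5) (insufficient R0)
Processes that can never finish: proc-B and proc-C.


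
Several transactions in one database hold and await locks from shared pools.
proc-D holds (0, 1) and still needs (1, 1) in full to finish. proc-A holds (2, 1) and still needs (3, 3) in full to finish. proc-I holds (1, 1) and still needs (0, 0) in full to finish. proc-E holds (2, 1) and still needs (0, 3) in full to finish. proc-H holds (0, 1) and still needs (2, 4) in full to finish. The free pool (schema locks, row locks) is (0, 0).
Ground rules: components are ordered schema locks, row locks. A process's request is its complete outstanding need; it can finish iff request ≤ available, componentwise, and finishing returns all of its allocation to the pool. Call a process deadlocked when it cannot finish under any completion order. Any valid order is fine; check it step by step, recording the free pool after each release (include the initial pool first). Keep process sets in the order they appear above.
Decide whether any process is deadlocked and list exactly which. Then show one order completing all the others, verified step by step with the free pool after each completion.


The deadlocked set is proc-A, proc-E and proc-H.
Key observation: even finishing proc-I, proc-D leaves just (1, 2) free — too little row locks for any of the remaining processes.
One completion order for the rest: proc-I, proc-D. Step-by-step check:
  pool = (0, 0)
  proc-I: need (0, 0) fits (0, 0); releases (1, 1), pool now (1, 1)
  proc-D: need (1, 1) fits (1, 1); releases (0, 1), pool now (1, 2)
The stuck group stays short no matter what:
  proc-A still needs (3, 3) but only (1, 2) is free — short on schema locks and row locks
  proc-E still needs (0, 3) but only (1, 2) is free — short on row locks
  proc-H still needs (2, 4) but only (1, 2) is free — short on schema locks and row locks


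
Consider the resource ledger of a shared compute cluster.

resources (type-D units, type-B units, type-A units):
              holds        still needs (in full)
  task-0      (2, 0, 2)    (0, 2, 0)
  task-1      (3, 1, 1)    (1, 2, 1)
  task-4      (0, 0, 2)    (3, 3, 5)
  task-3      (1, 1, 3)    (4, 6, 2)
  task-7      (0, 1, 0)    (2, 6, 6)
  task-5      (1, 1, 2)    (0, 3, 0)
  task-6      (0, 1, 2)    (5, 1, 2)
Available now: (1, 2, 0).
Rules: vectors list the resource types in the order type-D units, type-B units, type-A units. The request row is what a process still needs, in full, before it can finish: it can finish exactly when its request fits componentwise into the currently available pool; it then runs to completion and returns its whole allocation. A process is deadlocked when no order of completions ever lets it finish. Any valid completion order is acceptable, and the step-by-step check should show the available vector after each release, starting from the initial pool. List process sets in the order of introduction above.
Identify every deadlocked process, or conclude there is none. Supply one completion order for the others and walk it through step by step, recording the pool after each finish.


The deadlocked set is task-3 and task-7.
Key observation: type-B units is the bottleneck — with task-0, task-1, task-5, task-6, task-4 done the pool holds (7, 5, 9), short of every remaining need.
The rest can finish in the order task-0, task-1, task-5, task-6, task-4. Walking it through:
  pool = (1, 2, 0)
  run task-0 (needs (0, 2, 0), free (1, 2, 0)); after release of (2, 0, 2) the pool is (3, 2, 2)
  run task-1 (needs (1, 2, 1), free (3, 2, 2)); after release of (3, 1, 1) the pool is (6, 3, 3)
  run task-5 (needs (0, 3, 0), free (6, 3, 3)); after release of (1, 1, 2) the pool is (7, 4, 5)
  run task-6 (needs (5, 1, 2), free (7, 4, 5)); after release of (0, 1, 2) the pool is (7, 5, 7)
  run task-4 (needs (3, 3, 5), free (7, 5, 7)); after release of (0, 0, 2) the pool is (7, 5, 9)
The blocked processes can never fit:
  task-3 cannot run: need (4, 6, 2) vs free (7, 5, 9) (insufficient type-B units)
  task-7 cannot run: need (2, 6, 6) vs free (7, 5, 9) (insufficient type-B units)


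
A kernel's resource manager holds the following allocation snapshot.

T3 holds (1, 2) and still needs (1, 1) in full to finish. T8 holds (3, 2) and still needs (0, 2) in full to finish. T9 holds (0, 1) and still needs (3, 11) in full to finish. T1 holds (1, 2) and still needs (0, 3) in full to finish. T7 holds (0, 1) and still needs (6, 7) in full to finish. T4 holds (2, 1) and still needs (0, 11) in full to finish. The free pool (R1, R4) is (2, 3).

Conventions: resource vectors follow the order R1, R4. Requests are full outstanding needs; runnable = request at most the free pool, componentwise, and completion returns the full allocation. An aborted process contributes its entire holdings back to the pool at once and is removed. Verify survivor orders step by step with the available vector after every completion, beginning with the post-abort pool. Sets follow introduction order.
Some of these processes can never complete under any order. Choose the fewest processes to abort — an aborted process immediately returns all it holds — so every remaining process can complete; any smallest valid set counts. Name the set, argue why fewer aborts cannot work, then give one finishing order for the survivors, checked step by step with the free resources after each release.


Abort T9.
Key observation: T4 could never have finished before the abort; with (0, 1) returned by T9, it fits at step 5.
No smaller set exists: with zero aborts the deadlock remains.
Survivors finish in the order: T8, T1, T7, T3, T4. Verifying each step (pool after the aborts first):
  pool = (2, 4)
  T8 needs (0, 2) <= (2, 4) -> finishes; pool += (3, 2) = (5, 6)
  T1 needs (0, 3) <= (5, 6) -> finishes; pool += (1, 2) = (6, 8)
  T7 needs (6, 7) <= (6, 8) -> finishes; pool += (0, 1) = (6, 9)
  T3 needs (1, 1) <= (6, 9) -> finishes; pool += (1, 2) = (7, 11)
  T4 needs (0, 11) <= (7, 11) -> finishes; pool += (2, 1) = (9, 12)


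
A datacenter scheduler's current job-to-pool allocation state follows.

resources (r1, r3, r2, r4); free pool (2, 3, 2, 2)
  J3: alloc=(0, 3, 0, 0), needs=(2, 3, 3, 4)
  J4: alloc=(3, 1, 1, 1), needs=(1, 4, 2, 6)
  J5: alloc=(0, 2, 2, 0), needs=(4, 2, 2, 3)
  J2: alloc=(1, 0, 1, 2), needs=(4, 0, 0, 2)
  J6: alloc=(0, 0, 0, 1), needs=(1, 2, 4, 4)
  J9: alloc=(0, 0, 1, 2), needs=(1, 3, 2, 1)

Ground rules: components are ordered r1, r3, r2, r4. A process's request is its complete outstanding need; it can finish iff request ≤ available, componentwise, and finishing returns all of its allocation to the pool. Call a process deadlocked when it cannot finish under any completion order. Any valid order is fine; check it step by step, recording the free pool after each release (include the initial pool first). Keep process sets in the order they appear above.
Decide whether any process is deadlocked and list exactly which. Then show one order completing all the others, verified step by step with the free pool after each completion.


Deadlocked set: J4, J5, J2 and J6.
Key observation: after J9, J3 the pool peaks at (2, 6, 3, 4), and each blocked process is short somewhere: J4 on r4; J5 on r1; J2 on r1; J6 on r2.
A valid finishing order for the others: J9, J3. Step-by-step check:
  pool = (2, 3, 2, 2)
  run J9 (needs (1, 3, 2, 1), free (2, 3, 2, 2)); after release of (0, 0, 1, 2) the pool is (2, 3, 3, 4)
  run J3 (needs (2, 3, 3, 4), free (2, 3, 3, 4)); after release of (0, 3, 0, 0) the pool is (2, 6, 3, 4)
None of the blocked processes ever fits:
  J4 still needs (1, 4, 2, 6) but only (2, 6, 3, 4) is free — short on r4
  J5 still needs (4, 2, 2, 3) but only (2, 6, 3, 4) is free — short on r1
  J2 still needs (4, 0, 0, 2) but only (2, 6, 3, 4) is free — short on r1
  J6 still needs (1, 2, 4, 4) but only (2, 6, 3, 4) is free — short on r2


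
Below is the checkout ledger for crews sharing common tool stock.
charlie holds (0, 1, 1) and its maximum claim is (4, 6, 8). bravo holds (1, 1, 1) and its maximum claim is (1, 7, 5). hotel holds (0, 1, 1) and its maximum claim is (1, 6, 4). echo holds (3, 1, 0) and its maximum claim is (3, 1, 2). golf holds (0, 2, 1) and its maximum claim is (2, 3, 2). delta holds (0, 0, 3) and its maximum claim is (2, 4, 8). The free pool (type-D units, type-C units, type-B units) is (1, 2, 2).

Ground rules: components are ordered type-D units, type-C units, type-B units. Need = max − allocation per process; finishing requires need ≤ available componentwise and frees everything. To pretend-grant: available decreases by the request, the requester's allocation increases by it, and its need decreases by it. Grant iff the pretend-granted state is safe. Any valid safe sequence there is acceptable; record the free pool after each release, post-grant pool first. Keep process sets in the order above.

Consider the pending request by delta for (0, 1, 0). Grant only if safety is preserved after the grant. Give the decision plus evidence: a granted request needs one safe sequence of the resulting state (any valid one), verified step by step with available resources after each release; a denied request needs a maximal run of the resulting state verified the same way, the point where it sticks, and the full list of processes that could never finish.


DENY. Granting would leave the state unsafe.
Key observation: after echo, golf the pool peaks at (4, 4, 3), and each blocked process is short somewhere: charlie on type-C units, type-B units; bravo on type-C units, type-B units; hotel on type-C units; delta on type-B units.
On the post-grant state, echo, golf is a maximal run — nothing extends it. Step-by-step check:
  pool = (1, 1, 2)
  echo needs (0, 0, 2) <= (1, 1, 2) -> finishes; pool += (3, 1, 0) = (4, 2, 2)
  golf needs (2, 1, 1) <= (4, 2, 2) -> finishes; pool += (0, 2, 1) = (4, 4, 3)
  blocked: charlie wants (4, 5, 7), pool (4, 4, 3) — not enough type-C units and type-B units
  blocked: bravo wants (0, 6, 4), pool (4, 4, 3) — not enough type-C units and type-B units
  blocked: hotel wants (1, 5, 3), pool (4, 4, 3) — not enough type-C units
  blocked: delta wants (2, 3, 5), pool (4, 4, 3) — not enough type-B units
Had the request been granted, charlie, bravo, hotel and delta could never finish.


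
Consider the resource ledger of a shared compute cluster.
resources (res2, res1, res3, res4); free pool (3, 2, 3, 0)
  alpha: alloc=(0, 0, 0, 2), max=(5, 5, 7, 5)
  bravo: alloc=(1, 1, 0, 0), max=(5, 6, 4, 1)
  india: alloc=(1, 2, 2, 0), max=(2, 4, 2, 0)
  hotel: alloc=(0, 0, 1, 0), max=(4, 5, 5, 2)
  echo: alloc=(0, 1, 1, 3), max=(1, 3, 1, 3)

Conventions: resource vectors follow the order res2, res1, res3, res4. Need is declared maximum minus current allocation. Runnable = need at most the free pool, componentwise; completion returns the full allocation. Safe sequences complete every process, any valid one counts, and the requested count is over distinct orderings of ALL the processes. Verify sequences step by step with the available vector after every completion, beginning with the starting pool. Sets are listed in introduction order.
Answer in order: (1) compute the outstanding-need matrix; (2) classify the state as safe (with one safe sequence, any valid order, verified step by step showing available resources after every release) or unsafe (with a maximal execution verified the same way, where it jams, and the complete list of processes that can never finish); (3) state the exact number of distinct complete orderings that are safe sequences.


(1) Need matrix, components ordered res2, res1, res3, res4:
  alpha: (5, 5, 7, 3)
  bravo: (4, 5, 4, 1)
  india: (1, 2, 0, 0)
  hotel: (4, 5, 4, 2)
  echo: (1, 2, 0, 0)
(2) The state is SAFE; one workable sequence: india, echo, bravo, hotel, alpha.
Key observation: india is the earliest step where a requested resource binds exactly: need (1, 2, 0, 0), pool (3, 2, 3, 0) at its turn.
Check, step by step:
  pool = (3, 2, 3, 0)
  run india (needs (1, 2, 0, 0), free (3, 2, 3, 0)); after release of (1, 2, 2, 0) the pool is (4, 4, 5, 0)
  run echo (needs (1, 2, 0, 0), free (4, 4, 5, 0)); after release of (0, 1, 1, 3) the pool is (4, 5, 6, 3)
  run bravo (needs (4, 5, 4, 1), free (4, 5, 6, 3)); after release of (1, 1, 0, 0) the pool is (5, 6, 6, 3)
  run hotel (needs (4, 5, 4, 2), free (5, 6, 6, 3)); after release of (0, 0, 1, 0) the pool is (5, 6, 7, 3)
  run alpha (needs (5, 5, 7, 3), free (5, 6, 7, 3)); after release of (0, 0, 0, 2) the pool is (5, 6, 7, 5)
(3) Exactly 4 of the possible complete orderings are safe sequences.


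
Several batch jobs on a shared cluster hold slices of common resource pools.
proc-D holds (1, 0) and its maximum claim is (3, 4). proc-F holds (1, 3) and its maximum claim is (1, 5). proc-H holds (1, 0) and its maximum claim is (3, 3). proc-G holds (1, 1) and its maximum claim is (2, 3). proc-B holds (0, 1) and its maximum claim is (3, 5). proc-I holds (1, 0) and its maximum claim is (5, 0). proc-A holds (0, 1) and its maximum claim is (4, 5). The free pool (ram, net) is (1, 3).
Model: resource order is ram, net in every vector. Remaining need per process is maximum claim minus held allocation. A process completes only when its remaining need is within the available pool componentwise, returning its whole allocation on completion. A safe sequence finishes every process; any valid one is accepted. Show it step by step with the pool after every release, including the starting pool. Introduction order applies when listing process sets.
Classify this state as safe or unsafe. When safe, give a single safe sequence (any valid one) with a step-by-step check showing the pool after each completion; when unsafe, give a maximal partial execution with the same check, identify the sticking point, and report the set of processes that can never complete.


The state is SAFE; one workable sequence: proc-F, proc-H, proc-G, proc-A, proc-B, proc-D, proc-I.
Key observation: the first exact fit in this order is proc-H — it needs (2, 3) with (2, 6) free, meeting a requested resource to the last unit.
Check, step by step:
  pool = (1, 3)
  proc-F needs (0, 2) <= (1, 3) -> finishes; pool += (1, 3) = (2, 6)
  proc-H needs (2, 3) <= (2, 6) -> finishes; pool += (1, 0) = (3, 6)
  proc-G needs (1, 2) <= (3, 6) -> finishes; pool += (1, 1) = (4, 7)
  proc-A needs (4, 4) <= (4, 7) -> finishes; pool += (0, 1) = (4, 8)
  proc-B needs (3, 4) <= (4, 8) -> finishes; pool += (0, 1) = (4, 9)
  proc-D needs (2, 4) <= (4, 9) -> finishes; pool += (1, 0) = (5, 9)
  proc-I needs (4, 0) <= (5, 9) -> finishes; pool += (1, 0) = (6, 9)


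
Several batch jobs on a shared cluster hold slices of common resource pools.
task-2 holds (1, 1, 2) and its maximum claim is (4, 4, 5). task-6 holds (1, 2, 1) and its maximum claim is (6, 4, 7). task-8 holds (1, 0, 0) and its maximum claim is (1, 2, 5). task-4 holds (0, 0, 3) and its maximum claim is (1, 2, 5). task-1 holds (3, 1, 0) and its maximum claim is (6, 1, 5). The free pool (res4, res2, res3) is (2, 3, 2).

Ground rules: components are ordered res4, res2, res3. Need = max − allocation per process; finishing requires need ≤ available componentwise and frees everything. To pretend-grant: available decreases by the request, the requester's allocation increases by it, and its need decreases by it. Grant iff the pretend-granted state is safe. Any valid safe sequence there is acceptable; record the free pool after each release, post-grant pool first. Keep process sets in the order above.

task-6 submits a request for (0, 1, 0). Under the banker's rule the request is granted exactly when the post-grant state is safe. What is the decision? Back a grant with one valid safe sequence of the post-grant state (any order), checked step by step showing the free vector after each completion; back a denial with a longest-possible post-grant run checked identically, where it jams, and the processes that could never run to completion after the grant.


GRANT — the state after the grant stays safe, e.g. via task-4, task-8, task-1, task-2, task-6.
Key observation: with (2, 2, 2) left after the transfer, task-4 can run at once — the state stays safe.
Step-by-step check of the post-grant state:
  pool = (2, 2, 2)
  task-4 needs (1, 2, 2) <= (2, 2, 2) -> finishes; pool += (0, 0, 3) = (2, 2, 5)
  task-8 needs (0, 2, 5) <= (2, 2, 5) -> finishes; pool += (1, 0, 0) = (3, 2, 5)
  task-1 needs (3, 0, 5) <= (3, 2, 5) -> finishes; pool += (3, 1, 0) = (6, 3, 5)
  task-2 needs (3, 3, 3) <= (6, 3, 5) -> finishes; pool += (1, 1, 2) = (7, 4, 7)
  task-6 needs (5, 1, 6) <= (7, 4, 7) -> finishes; pool += (1, 3, 1) = (8, 7, 8)


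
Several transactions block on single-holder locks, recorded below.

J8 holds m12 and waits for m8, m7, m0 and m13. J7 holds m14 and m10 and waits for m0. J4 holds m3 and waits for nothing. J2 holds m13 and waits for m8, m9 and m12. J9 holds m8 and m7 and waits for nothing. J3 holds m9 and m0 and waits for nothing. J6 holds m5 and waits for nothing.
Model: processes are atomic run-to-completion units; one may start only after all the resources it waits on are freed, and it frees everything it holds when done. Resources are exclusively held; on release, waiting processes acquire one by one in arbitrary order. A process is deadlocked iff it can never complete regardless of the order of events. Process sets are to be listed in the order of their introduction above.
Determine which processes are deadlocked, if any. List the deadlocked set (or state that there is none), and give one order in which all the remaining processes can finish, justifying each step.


The deadlocked set is J8 and J2.
Key observation: J8 -> J2 -> J8 is a circular wait — nothing in it can go first; no other process is dragged down with it.
A valid finishing order for the others: J4, J3, J6, J7, J9.
Check, step by step:
  run J4 (it waits on nothing); releases m3
  run J3 (it waits on nothing); releases m9 and m0
  run J6 (it waits on nothing); releases m5
  J7 waits on m0 — all released -> runs and releases m14 and m10
  run J9 (it waits on nothing); releases m8 and m7


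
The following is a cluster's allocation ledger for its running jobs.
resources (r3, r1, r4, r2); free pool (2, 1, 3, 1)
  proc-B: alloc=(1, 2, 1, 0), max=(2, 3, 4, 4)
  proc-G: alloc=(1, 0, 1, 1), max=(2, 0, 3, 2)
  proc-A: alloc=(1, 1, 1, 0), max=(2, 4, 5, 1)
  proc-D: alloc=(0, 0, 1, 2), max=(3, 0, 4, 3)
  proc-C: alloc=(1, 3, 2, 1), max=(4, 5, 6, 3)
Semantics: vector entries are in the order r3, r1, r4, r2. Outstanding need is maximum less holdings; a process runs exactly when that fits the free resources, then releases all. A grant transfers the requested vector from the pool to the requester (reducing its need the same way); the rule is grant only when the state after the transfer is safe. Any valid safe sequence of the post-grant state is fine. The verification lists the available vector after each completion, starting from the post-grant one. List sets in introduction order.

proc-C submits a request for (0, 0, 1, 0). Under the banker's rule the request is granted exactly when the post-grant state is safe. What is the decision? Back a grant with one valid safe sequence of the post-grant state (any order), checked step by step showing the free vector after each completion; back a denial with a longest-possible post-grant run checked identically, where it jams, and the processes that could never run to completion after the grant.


GRANT. The post-grant state is safe; one safe sequence: proc-G, proc-D, proc-B, proc-A, proc-C.
Key observation: even at the reduced pool (2, 1, 2, 1), proc-G fits immediately, so safety survives the grant.
Verifying the post-grant state step by step:
  pool = (2, 1, 2, 1)
  proc-G needs (1, 0, 2, 1) <= (2, 1, 2, 1) -> finishes; pool += (1, 0, 1, 1) = (3, 1, 3, 2)
  proc-D needs (3, 0, 3, 1) <= (3, 1, 3, 2) -> finishes; pool += (0, 0, 1, 2) = (3, 1, 4, 4)
  proc-B needs (1, 1, 3, 4) <= (3, 1, 4, 4) -> finishes; pool += (1, 2, 1, 0) = (4, 3, 5, 4)
  proc-A needs (1, 3, 4, 1) <= (4, 3, 5, 4) -> finishes; pool += (1, 1, 1, 0) = (5, 4, 6, 4)
  proc-C needs (3, 2, 3, 2) <= (5, 4, 6, 4) -> finishes; pool += (1, 3, 3, 1) = (6, 7, 9, 5)


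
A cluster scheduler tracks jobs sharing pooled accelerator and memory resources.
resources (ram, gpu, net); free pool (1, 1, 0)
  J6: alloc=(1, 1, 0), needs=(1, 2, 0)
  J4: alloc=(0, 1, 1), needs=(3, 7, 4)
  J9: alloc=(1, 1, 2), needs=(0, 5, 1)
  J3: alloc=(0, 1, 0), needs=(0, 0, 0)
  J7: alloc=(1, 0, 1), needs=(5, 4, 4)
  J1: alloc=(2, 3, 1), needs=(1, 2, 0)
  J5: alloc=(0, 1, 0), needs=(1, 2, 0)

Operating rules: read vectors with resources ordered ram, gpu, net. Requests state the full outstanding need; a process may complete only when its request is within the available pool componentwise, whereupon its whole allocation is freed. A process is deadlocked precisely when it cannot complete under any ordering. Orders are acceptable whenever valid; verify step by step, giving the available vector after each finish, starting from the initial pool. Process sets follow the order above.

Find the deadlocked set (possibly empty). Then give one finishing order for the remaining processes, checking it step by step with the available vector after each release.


Deadlocked: J4 and J7.
Key observation: net is the bottleneck — with J3, J1, J9, J6, J5 done the pool holds (5, 8, 3), short of every remaining need.
A valid finishing order for the others: J3, J1, J9, J6, J5. Verifying each step:
  pool = (1, 1, 0)
  J3 needs (0, 0, 0) <= (1, 1, 0) -> finishes; pool += (0, 1, 0) = (1, 2, 0)
  J1 needs (1, 2, 0) <= (1, 2, 0) -> finishes; pool += (2, 3, 1) = (3, 5, 1)
  J9 needs (0, 5, 1) <= (3, 5, 1) -> finishes; pool += (1, 1, 2) = (4, 6, 3)
  J6 needs (1, 2, 0) <= (4, 6, 3) -> finishes; pool += (1, 1, 0) = (5, 7, 3)
  J5 needs (1, 2, 0) <= (5, 7, 3) -> finishes; pool += (0, 1, 0) = (5, 8, 3)
The stuck group stays short no matter what:
  J4 still needs (3, 7, 4) but only (5, 8, 3) is free — short on net
  J7 still needs (5, 4, 4) but only (5, 8, 3) is free — short on net


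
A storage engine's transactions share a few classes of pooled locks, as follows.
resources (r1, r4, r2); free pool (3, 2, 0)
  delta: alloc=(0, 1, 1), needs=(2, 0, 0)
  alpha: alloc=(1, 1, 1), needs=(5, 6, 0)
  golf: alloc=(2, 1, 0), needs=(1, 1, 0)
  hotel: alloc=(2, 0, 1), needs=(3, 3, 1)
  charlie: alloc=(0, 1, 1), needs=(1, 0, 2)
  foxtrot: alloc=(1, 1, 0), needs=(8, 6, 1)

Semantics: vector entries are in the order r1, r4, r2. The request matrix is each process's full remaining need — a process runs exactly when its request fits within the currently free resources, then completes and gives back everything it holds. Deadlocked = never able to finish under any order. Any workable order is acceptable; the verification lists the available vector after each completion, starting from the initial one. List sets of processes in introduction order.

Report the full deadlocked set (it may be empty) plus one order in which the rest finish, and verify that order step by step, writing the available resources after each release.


Deadlocked: alpha and foxtrot.
Key observation: even finishing golf, delta, hotel, charlie leaves just (7, 5, 3) free — too little r4 for any of the remaining processes.
A valid finishing order for the others: golf, delta, hotel, charlie. Check, step by step:
  pool = (3, 2, 0)
  golf needs (1, 1, 0) <= (3, 2, 0) -> finishes; pool += (2, 1, 0) = (5, 3, 0)
  delta needs (2, 0, 0) <= (5, 3, 0) -> finishes; pool += (0, 1, 1) = (5, 4, 1)
  hotel needs (3, 3, 1) <= (5, 4, 1) -> finishes; pool += (2, 0, 1) = (7, 4, 2)
  charlie needs (1, 0, 2) <= (7, 4, 2) -> finishes; pool += (0, 1, 1) = (7, 5, 3)
The stuck group stays short no matter what:
  blocked: alpha wants (5, 6, 0), pool (7, 5, 3) — not enough r4
  blocked: foxtrot wants (8, 6, 1), pool (7, 5, 3) — not enough r1 and r4


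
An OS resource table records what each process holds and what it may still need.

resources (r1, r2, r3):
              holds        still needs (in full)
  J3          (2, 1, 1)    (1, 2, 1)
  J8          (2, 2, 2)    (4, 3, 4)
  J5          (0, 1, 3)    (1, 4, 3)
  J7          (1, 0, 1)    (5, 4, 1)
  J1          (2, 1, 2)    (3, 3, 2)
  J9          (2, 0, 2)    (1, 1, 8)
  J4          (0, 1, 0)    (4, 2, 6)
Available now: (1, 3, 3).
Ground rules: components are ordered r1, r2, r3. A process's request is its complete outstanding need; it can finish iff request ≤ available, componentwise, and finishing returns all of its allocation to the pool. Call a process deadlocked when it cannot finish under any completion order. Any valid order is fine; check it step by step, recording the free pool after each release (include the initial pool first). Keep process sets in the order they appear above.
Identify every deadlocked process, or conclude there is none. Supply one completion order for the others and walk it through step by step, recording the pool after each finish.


No process is deadlocked.
Key observation: there is always a runnable process — J3 first — so the state unwinds completely.
The rest can finish in the order J3, J1, J8, J5, J7, J4, J9. Check, step by step:
  pool = (1, 3, 3)
  J3 needs (1, 2, 1) <= (1, 3, 3) -> finishes; pool += (2, 1, 1) = (3, 4, 4)
  J1 needs (3, 3, 2) <= (3, 4, 4) -> finishes; pool += (2, 1, 2) = (5, 5, 6)
  J8 needs (4, 3, 4) <= (5, 5, 6) -> finishes; pool += (2, 2, 2) = (7, 7, 8)
  J5 needs (1, 4, 3) <= (7, 7, 8) -> finishes; pool += (0, 1, 3) = (7, 8, 11)
  J7 needs (5, 4, 1) <= (7, 8, 11) -> finishes; pool += (1, 0, 1) = (8, 8, 12)
  J4 needs (4, 2, 6) <= (8, 8, 12) -> finishes; pool += (0, 1, 0) = (8, 9, 12)
  J9 needs (1, 1, 8) <= (8, 9, 12) -> finishes; pool += (2, 0, 2) = (10, 9, 14)


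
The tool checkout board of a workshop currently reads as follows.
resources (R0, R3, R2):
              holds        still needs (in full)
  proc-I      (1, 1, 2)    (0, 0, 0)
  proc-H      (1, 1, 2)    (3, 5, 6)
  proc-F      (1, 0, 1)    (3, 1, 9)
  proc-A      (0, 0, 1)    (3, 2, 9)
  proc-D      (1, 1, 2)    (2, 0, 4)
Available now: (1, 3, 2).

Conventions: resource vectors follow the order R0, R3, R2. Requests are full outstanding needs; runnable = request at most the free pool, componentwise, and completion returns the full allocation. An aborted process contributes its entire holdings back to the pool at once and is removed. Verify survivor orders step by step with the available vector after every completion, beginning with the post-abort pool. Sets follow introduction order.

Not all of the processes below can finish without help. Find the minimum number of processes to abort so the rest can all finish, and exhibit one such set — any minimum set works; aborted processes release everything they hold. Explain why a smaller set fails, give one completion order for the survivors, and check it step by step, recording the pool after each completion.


The answer: abort proc-A.
Key observation: before aborting proc-A, proc-F was permanently blocked — no order could ever run it; afterwards it completes at step 4.
Minimality: the empty abort set fails — the state is deadlocked as it stands.
Survivors finish in the order: proc-I, proc-D, proc-H, proc-F. Walking it through (pool after the aborts first):
  pool = (1, 3, 3)
  proc-I needs (0, 0, 0) <= (1, 3, 3) -> finishes; pool += (1, 1, 2) = (2, 4, 5)
  proc-D needs (2, 0, 4) <= (2, 4, 5) -> finishes; pool += (1, 1, 2) = (3, 5, 7)
  proc-H needs (3, 5, 6) <= (3, 5, 7) -> finishes; pool += (1, 1, 2) = (4, 6, 9)
  proc-F needs (3, 1, 9) <= (4, 6, 9) -> finishes; pool += (1, 0, 1) = (5, 6, 10)


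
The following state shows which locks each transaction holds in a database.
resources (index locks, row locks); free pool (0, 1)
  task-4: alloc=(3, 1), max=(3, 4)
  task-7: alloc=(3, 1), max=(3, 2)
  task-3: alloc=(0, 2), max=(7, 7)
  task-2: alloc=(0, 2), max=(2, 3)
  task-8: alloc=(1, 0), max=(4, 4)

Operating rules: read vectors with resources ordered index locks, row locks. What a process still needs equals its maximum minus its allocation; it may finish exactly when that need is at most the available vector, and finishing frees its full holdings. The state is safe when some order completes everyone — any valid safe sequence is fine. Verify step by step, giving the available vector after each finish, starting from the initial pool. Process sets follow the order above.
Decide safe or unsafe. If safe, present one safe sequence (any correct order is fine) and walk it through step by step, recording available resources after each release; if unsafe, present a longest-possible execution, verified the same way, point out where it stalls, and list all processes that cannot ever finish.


SAFE, for example via the order task-7, task-2, task-4, task-8, task-3.
Key observation: the order's first zero-slack moment is task-7 ((0, 1) needed, (0, 1) free — a requested resource with nothing to spare).
Walking it through:
  pool = (0, 1)
  run task-7 (needs (0, 1), free (0, 1)); after release of (3, 1) the pool is (3, 2)
  run task-2 (needs (2, 1), free (3, 2)); after release of (0, 2) the pool is (3, 4)
  run task-4 (needs (0, 3), free (3, 4)); after release of (3, 1) the pool is (6, 5)
  run task-8 (needs (3, 4), free (6, 5)); after release of (1, 0) the pool is (7, 5)
  run task-3 (needs (7, 5), free (7, 5)); after release of (0, 2) the pool is (7, 7)


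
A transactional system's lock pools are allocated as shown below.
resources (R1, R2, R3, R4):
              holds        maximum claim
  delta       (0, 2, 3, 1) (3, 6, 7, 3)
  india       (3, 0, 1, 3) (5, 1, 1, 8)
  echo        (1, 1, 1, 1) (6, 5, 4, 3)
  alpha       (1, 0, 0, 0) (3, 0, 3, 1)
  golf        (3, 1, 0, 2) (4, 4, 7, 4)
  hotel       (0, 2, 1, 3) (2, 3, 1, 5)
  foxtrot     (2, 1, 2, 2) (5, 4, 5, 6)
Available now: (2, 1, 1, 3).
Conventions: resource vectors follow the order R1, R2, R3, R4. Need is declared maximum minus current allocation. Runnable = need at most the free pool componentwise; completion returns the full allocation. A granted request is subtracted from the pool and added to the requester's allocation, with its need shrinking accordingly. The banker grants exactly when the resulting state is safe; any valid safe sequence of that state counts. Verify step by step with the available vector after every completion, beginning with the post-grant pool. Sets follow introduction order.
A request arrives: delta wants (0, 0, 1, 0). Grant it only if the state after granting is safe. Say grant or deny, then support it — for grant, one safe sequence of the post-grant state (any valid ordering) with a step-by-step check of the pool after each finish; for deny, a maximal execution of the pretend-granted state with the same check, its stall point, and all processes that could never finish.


DENY: after the grant no complete ordering would exist.
Key observation: R3 is the bottleneck — with hotel, india done the pool holds (5, 3, 2, 9), short of every remaining need.
Pretend the grant happened; the run hotel, india goes as far as possible. Step-by-step check:
  pool = (2, 1, 0, 3)
  hotel: need (2, 1, 0, 2) fits (2, 1, 0, 3); releases (0, 2, 1, 3), pool now (2, 3, 1, 6)
  india: need (2, 1, 0, 5) fits (2, 3, 1, 6); releases (3, 0, 1, 3), pool now (5, 3, 2, 9)
  delta still needs (3, 4, 3, 2) but only (5, 3, 2, 9) is free — short on R2 and R3
  echo still needs (5, 4, 3, 2) but only (5, 3, 2, 9) is free — short on R2 and R3
  alpha still needs (2, 0, 3, 1) but only (5, 3, 2, 9) is free — short on R3
  golf still needs (1, 3, 7, 2) but only (5, 3, 2, 9) is free — short on R3
  foxtrot still needs (3, 3, 3, 4) but only (5, 3, 2, 9) is free — short on R3
Processes that could never finish after the grant: delta, echo, alpha, golf and foxtrot.
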